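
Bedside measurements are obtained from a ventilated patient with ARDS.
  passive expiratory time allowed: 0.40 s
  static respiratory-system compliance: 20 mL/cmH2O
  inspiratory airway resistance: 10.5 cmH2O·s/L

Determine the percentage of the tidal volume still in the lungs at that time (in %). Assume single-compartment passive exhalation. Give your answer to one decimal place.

τ = R × C = 10.5 × 20 mL/cmH2O = 10.5 × 0.020 L/cmH2O = 0.21 s.
Passive exhalation: V(t)/V₀ = e^(−t/τ) = e^(−0.40/0.21) = 0.1489.
Fraction remaining = 0.1489 → 14.89%.

14.9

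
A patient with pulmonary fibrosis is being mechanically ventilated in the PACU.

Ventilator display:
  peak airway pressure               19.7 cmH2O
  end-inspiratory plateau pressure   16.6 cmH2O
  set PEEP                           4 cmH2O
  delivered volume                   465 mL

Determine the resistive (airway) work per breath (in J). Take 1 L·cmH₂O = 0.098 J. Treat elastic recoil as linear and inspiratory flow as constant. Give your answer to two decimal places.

With constant inspiratory flow the resistive pressure is constant at PIP − Pplat = 19.7 − 16.6 = 3.1 cmH2O, so resistive work = 3.1 × 0.465 = 1.442 L·cmH2O.
× 0.098 J/(L·cmH2O) → 0.1413 J.

0.14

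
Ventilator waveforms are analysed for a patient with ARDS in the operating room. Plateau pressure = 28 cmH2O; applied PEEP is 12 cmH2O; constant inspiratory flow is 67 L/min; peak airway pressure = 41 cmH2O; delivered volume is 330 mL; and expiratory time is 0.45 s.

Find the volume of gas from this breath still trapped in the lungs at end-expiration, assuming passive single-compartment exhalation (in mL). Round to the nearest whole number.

51

Flow: 67 L/min ÷ 60 = 1.1167 L/s.
R = (PIP − Pplat)/V̇ = (41 − 28) / 1.1167 = 13.0/1.1167 = 11.641 cmH2O·s/L.
C = Vt/(Pplat − PEEP) = 330.0 / (28 − 12) = 330.0/16.0 = 20.625 mL/cmH2O.
τ = R × C = 11.641 × 0.02063 L/cmH2O = 0.2402 s.
Fraction remaining = e^(−Te/τ) = e^(−0.45/0.2402) = 0.1536.
Trapped volume = 330.0 × 0.1536 = 50.688 mL.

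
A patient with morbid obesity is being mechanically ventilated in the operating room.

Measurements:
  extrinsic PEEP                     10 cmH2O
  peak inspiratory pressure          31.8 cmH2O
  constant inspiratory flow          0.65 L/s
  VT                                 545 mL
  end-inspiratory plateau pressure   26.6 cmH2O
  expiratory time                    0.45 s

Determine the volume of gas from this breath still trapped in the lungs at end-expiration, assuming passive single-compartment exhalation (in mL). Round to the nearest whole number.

R = (PIP − Pplat)/V̇ = (31.8 − 26.6) / 0.65 = 5.2/0.65 = 8.0 cmH2O·s/L.
C = Vt/(Pplat − PEEP) = 545.0 / (26.6 − 10) = 545.0/16.6 = 32.831 mL/cmH2O.
τ = R × C = 8.0 × 0.03283 L/cmH2O = 0.2626 s.
Fraction remaining = e^(−Te/τ) = e^(−0.45/0.2626) = 0.1802.
Trapped volume = 545.0 × 0.1802 = 98.209 mL.

98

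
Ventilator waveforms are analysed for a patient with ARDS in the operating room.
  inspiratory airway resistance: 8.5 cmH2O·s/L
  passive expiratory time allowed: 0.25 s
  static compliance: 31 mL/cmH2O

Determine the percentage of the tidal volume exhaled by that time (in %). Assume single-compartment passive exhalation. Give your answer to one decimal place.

61.3

τ = R × C = 8.5 × 31 mL/cmH2O = 8.5 × 0.031 L/cmH2O = 0.2635 s.
Passive exhalation: V(t)/V₀ = e^(−t/τ) = e^(−0.25/0.2635) = 0.3872.
Fraction exhaled = 1 − 0.3872 = 0.6128 → 61.28%.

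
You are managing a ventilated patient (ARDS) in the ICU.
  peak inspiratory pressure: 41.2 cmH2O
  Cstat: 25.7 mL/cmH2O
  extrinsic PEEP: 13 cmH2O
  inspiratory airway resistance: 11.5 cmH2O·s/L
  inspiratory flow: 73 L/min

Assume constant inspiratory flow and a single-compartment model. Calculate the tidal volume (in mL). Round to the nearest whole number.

Flow: 73 L/min ÷ 60 = 1.2167 L/s.
Equation of motion (constant flow): PIP = Vt/C + R·V̇ + PEEP.
Vt/C = PIP − R·V̇ − PEEP = 41.2 − 13.992 − 13 = 14.208 cmH2O.
Vt = C × 14.208 = 25.7 × 14.208 = 365.15 mL.

365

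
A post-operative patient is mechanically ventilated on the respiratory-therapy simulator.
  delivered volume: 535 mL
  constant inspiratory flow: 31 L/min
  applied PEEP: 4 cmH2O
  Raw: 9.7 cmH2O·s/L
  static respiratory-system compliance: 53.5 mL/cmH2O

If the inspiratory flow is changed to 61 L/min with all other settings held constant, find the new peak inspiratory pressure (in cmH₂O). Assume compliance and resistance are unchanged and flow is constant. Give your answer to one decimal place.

Flow: 31 L/min ÷ 60 = 0.5167 L/s.
New flow: 61 L/min ÷ 60 = 1.0167 L/s.
PIP = Vt/C + R·V̇ + PEEP (constant-flow equation of motion).
Only the resistive term changes: ΔPIP = R × ΔV̇ = 9.7 × (1.0167 − 0.5167) = 9.7 × 0.5 = 4.85 cmH2O.
Original PIP = 535/53.5 + 9.7×0.5167 + 4 = 19.012 cmH2O; new PIP = 19.012 + (4.85) = 23.862 cmH2O.

23.9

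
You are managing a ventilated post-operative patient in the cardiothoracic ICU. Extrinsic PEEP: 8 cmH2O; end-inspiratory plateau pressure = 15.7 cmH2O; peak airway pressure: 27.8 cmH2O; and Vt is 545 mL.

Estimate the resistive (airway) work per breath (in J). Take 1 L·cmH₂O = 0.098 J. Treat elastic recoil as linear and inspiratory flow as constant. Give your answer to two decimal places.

With constant inspiratory flow the resistive pressure is constant at PIP − Pplat = 27.8 − 15.7 = 12.1 cmH2O, so resistive work = 12.1 × 0.545 = 6.595 L·cmH2O.
× 0.098 J/(L·cmH2O) → 0.6463 J.

0.65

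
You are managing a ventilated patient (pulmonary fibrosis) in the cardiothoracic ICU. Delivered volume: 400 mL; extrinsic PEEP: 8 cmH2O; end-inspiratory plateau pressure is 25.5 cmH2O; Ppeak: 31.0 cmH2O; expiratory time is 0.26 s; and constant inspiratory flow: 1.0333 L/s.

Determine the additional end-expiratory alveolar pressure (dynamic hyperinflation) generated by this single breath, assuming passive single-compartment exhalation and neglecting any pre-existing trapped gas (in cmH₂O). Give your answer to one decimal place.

2.1

R = (PIP − Pplat)/V̇ = (31.0 − 25.5) / 1.0333 = 5.5/1.0333 = 5.323 cmH2O·s/L.
C = Vt/(Pplat − PEEP) = 400.0 / (25.5 − 8) = 400.0/17.5 = 22.857 mL/cmH2O.
τ = R × C = 5.323 × 0.02286 L/cmH2O = 0.1217 s.
Fraction remaining = e^(−Te/τ) = e^(−0.26/0.1217) = 0.1181; trapped volume = 400.0 × 0.1181 = 47.24 mL.
Additional alveolar pressure from trapping ≈ V_trapped / C = 47.24 / 22.857 = 2.067 cmH2O.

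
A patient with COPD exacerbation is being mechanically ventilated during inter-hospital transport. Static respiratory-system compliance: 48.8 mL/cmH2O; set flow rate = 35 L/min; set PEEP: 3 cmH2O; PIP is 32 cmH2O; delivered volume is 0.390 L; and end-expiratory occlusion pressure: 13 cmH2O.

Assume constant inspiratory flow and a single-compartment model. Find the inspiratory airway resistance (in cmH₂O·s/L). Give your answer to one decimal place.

Flow: 35 L/min ÷ 60 = 0.5833 L/s.
Total PEEP = 13 cmH2O (set 3 + intrinsic 10); this is the baseline alveolar pressure.
Equation of motion (constant flow): PIP = Vt/C + R·V̇ + PEEP.
R·V̇ = PIP − Vt/C − PEEP = 32 − 390/48.8 − 13 = 32 − 7.992 − 13 = 11.008 cmH2O.
R = 11.008 / 0.5833 = 18.872 cmH2O·s/L.

18.9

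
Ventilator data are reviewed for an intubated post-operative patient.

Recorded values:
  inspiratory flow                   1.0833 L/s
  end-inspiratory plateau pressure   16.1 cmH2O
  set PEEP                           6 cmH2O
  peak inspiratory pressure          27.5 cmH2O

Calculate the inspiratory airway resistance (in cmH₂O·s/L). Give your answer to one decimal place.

10.5

Raw = (PIP − Pplat) / flow = (27.5 − 16.1) / 1.0833 = 11.4 / 1.0833 = 10.523 cmH2O·s/L.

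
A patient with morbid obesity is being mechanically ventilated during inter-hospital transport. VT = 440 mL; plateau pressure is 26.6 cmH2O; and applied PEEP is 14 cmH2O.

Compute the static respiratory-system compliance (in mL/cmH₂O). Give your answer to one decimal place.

34.9

Cstat = Vt / (Pplat − PEEP) = 440 / (26.6 − 14) = 440 / 12.6 = 34.921 mL/cmH2O.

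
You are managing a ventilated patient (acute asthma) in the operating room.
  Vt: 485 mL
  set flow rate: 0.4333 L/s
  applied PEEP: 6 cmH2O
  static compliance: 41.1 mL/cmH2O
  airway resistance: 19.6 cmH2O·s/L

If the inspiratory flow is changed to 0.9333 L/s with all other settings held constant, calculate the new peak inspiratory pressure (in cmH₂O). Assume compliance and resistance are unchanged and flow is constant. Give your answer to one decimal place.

PIP = Vt/C + R·V̇ + PEEP (constant-flow equation of motion).
Only the resistive term changes: ΔPIP = R × ΔV̇ = 19.6 × (0.9333 − 0.4333) = 19.6 × 0.5 = 9.8 cmH2O.
Original PIP = 485/41.1 + 19.6×0.4333 + 6 = 26.293 cmH2O; new PIP = 26.293 + (9.8) = 36.093 cmH2O.

36.1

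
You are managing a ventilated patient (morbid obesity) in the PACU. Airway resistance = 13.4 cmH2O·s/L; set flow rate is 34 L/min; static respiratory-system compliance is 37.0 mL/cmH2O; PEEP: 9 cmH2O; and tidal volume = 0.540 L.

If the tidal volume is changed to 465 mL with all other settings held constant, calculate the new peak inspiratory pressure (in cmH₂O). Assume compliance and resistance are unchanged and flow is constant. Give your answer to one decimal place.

Flow: 34 L/min ÷ 60 = 0.5667 L/s.
PIP = Vt/C + R·V̇ + PEEP (constant-flow equation of motion).
Only the elastic term changes: ΔPIP = ΔVt / C = (465 − 540) / 37.0 = -2.027 cmH2O.
Original PIP = 540/37.0 + 13.4×0.5667 + 9 = 31.188 cmH2O; new PIP = 31.188 + (-2.027) = 29.161 cmH2O.

29.2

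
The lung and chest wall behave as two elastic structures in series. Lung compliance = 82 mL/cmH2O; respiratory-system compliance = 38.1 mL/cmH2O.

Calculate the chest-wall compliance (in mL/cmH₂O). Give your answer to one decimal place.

71.2

1/Ccw = 1/Crs − 1/CL.
1/Ccw = 1/38.1 − 1/82 = 0.01405.
Ccw = 71.174 mL/cmH2O.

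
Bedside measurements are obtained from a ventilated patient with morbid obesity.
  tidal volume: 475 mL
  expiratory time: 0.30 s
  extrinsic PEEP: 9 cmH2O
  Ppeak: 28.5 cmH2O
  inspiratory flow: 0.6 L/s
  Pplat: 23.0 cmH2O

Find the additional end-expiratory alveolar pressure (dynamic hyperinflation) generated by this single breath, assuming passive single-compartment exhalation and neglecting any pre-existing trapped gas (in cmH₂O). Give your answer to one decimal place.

5.3

R = (PIP − Pplat)/V̇ = (28.5 − 23.0) / 0.6 = 5.5/0.6 = 9.167 cmH2O·s/L.
C = Vt/(Pplat − PEEP) = 475.0 / (23.0 − 9) = 475.0/14.0 = 33.929 mL/cmH2O.
τ = R × C = 9.167 × 0.03393 L/cmH2O = 0.311 s.
Fraction remaining = e^(−Te/τ) = e^(−0.30/0.311) = 0.3811; trapped volume = 475.0 × 0.3811 = 181.02 mL.
Additional alveolar pressure from trapping ≈ V_trapped / C = 181.02 / 33.929 = 5.335 cmH2O.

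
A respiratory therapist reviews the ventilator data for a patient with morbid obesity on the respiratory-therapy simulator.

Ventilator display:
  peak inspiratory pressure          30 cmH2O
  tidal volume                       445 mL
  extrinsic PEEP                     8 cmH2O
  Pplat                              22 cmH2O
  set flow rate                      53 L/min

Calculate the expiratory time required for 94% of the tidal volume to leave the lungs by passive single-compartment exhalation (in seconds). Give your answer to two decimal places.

0.81

Flow: 53 L/min ÷ 60 = 0.8833 L/s.
R = (PIP − Pplat)/V̇ = (30 − 22) / 0.8833 = 8.0/0.8833 = 9.057 cmH2O·s/L.
C = Vt/(Pplat − PEEP) = 445.0 / (22 − 8) = 445.0/14.0 = 31.786 mL/cmH2O.
τ = R × C = 9.057 × 0.03179 L/cmH2O = 0.2879 s.
t = −τ·ln(1 − 0.94) = −0.2879·ln(0.06) = 0.81 s.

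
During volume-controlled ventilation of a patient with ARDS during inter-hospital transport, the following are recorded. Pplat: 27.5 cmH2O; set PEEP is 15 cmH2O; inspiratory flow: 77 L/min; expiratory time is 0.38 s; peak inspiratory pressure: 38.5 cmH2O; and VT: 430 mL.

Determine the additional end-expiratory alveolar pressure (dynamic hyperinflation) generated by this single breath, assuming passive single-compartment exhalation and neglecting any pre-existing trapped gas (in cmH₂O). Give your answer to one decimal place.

Flow: 77 L/min ÷ 60 = 1.2833 L/s.
R = (PIP − Pplat)/V̇ = (38.5 − 27.5) / 1.2833 = 11.0/1.2833 = 8.572 cmH2O·s/L.
C = Vt/(Pplat − PEEP) = 430.0 / (27.5 − 15) = 430.0/12.5 = 34.4 mL/cmH2O.
τ = R × C = 8.572 × 0.0344 L/cmH2O = 0.2949 s.
Fraction remaining = e^(−Te/τ) = e^(−0.38/0.2949) = 0.2757; trapped volume = 430.0 × 0.2757 = 118.55 mL.
Additional alveolar pressure from trapping ≈ V_trapped / C = 118.55 / 34.4 = 3.446 cmH2O.

3.4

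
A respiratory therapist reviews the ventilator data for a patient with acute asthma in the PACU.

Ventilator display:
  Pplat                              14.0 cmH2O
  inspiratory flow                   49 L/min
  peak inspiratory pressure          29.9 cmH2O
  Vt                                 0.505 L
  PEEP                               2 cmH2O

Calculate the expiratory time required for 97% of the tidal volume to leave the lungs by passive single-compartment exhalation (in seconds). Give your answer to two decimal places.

Flow: 49 L/min ÷ 60 = 0.8167 L/s.
R = (PIP − Pplat)/V̇ = (29.9 − 14.0) / 0.8167 = 15.9/0.8167 = 19.469 cmH2O·s/L.
C = Vt/(Pplat − PEEP) = 505.0 / (14.0 − 2) = 505.0/12.0 = 42.083 mL/cmH2O.
τ = R × C = 19.469 × 0.04208 L/cmH2O = 0.8193 s.
t = −τ·ln(1 − 0.97) = −0.8193·ln(0.03) = 2.873 s.

2.87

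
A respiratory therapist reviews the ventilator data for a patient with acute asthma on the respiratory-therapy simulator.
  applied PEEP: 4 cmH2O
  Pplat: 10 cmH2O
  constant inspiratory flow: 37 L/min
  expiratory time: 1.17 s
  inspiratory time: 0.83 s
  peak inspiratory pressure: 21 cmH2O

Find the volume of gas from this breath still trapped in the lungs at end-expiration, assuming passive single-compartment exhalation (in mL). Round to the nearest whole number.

237

Flow: 37 L/min ÷ 60 = 0.6167 L/s.
Vt = flow × Ti = 0.6167 L/s × 0.83 s × 1000 mL/L = 511.86 mL.
R = (PIP − Pplat)/V̇ = (21 − 10) / 0.6167 = 11.0/0.6167 = 17.837 cmH2O·s/L.
C = Vt/(Pplat − PEEP) = 511.86 / (10 − 4) = 511.86/6.0 = 85.31 mL/cmH2O.
τ = R × C = 17.837 × 0.08531 L/cmH2O = 1.522 s.
Fraction remaining = e^(−Te/τ) = e^(−1.17/1.522) = 0.4636.
Trapped volume = 511.86 × 0.4636 = 237.3 mL.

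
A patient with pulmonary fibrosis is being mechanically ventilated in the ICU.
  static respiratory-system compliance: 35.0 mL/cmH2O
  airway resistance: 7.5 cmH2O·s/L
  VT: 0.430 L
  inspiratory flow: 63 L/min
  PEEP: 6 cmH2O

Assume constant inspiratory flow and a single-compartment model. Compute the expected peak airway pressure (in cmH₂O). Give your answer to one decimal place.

26.2

Flow: 63 L/min ÷ 60 = 1.05 L/s.
Equation of motion (constant flow): PIP = Vt/C + R·V̇ + PEEP.
PIP = 430/35.0 + 7.5×1.05 + 6 = 12.286 + 7.875 + 6 = 26.161 cmH2O.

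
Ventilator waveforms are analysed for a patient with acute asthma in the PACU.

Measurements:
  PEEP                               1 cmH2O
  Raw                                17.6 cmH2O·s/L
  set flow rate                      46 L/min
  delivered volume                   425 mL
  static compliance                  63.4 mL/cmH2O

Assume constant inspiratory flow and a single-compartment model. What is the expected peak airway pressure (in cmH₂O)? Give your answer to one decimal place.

Flow: 46 L/min ÷ 60 = 0.7667 L/s.
Equation of motion (constant flow): PIP = Vt/C + R·V̇ + PEEP.
PIP = 425/63.4 + 17.6×0.7667 + 1 = 6.703 + 13.494 + 1 = 21.197 cmH2O.

21.2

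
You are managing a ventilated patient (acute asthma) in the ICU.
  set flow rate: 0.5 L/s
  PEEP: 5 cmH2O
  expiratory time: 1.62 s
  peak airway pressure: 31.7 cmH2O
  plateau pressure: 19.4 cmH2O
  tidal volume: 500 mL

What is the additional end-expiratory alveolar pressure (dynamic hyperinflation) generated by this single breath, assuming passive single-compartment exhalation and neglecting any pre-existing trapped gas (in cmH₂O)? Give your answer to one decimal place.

2.2

R = (PIP − Pplat)/V̇ = (31.7 − 19.4) / 0.5 = 12.3/0.5 = 24.6 cmH2O·s/L.
C = Vt/(Pplat − PEEP) = 500.0 / (19.4 − 5) = 500.0/14.4 = 34.722 mL/cmH2O.
τ = R × C = 24.6 × 0.03472 L/cmH2O = 0.8541 s.
Fraction remaining = e^(−Te/τ) = e^(−1.62/0.8541) = 0.1501; trapped volume = 500.0 × 0.1501 = 75.05 mL.
Additional alveolar pressure from trapping ≈ V_trapped / C = 75.05 / 34.722 = 2.161 cmH2O.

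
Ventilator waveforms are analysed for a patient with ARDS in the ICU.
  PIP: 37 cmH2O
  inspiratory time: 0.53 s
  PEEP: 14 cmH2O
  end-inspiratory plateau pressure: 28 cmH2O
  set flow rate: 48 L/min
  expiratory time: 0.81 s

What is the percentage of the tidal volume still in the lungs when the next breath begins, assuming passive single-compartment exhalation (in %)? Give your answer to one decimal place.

Flow: 48 L/min ÷ 60 = 0.8 L/s.
Vt = flow × Ti = 0.8 L/s × 0.53 s × 1000 mL/L = 424.0 mL.
R = (PIP − Pplat)/V̇ = (37 − 28) / 0.8 = 9.0/0.8 = 11.25 cmH2O·s/L.
C = Vt/(Pplat − PEEP) = 424.0 / (28 − 14) = 424.0/14.0 = 30.286 mL/cmH2O.
τ = R × C = 11.25 × 0.03029 L/cmH2O = 0.3408 s.
Fraction remaining at end-expiration = e^(−Te/τ) = e^(−0.81/0.3408) = 0.09285 → 9.285%.

9.3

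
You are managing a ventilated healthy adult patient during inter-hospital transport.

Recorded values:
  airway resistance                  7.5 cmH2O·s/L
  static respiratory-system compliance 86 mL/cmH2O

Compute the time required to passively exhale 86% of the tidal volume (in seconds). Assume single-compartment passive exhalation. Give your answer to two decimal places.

1.27

τ = R × C = 7.5 × 86 mL/cmH2O = 7.5 × 0.086 L/cmH2O = 0.645 s.
Exhaled fraction f = 1 − e^(−t/τ) → t = −τ·ln(1 − f) = −0.645·ln(0.14) = 1.268 s.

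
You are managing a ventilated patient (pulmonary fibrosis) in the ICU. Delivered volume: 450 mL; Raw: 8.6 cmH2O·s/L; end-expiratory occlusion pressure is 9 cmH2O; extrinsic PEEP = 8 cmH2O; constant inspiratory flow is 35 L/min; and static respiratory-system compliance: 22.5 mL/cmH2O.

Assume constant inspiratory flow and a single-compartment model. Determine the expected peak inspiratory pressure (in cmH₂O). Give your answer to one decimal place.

Flow: 35 L/min ÷ 60 = 0.5833 L/s.
Total PEEP = 9 cmH2O (set 8 + intrinsic 1); this is the baseline alveolar pressure.
Equation of motion (constant flow): PIP = Vt/C + R·V̇ + PEEP.
PIP = 450/22.5 + 8.6×0.5833 + 9 = 20.0 + 5.016 + 9 = 34.016 cmH2O.

34.0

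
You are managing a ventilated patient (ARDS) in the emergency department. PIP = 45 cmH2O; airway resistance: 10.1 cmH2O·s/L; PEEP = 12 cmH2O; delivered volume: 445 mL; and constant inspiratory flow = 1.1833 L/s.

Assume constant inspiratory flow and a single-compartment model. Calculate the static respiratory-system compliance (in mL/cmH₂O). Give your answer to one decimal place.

21.1

Equation of motion (constant flow): PIP = Vt/C + R·V̇ + PEEP.
Vt/C = PIP − R·V̇ − PEEP = 45 − 10.1×1.1833 − 12 = 45 − 11.951 − 12 = 21.049 cmH2O.
C = Vt / 21.049 = 445 / 21.049 = 21.141 mL/cmH2O.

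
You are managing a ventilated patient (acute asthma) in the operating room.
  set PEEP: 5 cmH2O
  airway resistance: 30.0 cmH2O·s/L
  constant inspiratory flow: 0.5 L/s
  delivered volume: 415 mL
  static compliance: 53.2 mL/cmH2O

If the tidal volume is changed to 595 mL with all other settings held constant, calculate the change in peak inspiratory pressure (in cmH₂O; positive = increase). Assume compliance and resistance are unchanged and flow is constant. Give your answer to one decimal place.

PIP = Vt/C + R·V̇ + PEEP (constant-flow equation of motion).
Only the elastic term changes: ΔPIP = ΔVt / C = (595 − 415) / 53.2 = 3.383 cmH2O.

3.4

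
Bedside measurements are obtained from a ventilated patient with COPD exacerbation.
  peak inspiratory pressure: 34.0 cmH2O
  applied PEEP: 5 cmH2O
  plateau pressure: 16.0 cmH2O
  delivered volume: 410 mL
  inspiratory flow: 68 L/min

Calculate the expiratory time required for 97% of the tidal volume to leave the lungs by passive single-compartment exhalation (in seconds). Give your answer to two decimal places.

Flow: 68 L/min ÷ 60 = 1.1333 L/s.
R = (PIP − Pplat)/V̇ = (34.0 − 16.0) / 1.1333 = 18.0/1.1333 = 15.883 cmH2O·s/L.
C = Vt/(Pplat − PEEP) = 410.0 / (16.0 − 5) = 410.0/11.0 = 37.273 mL/cmH2O.
τ = R × C = 15.883 × 0.03727 L/cmH2O = 0.592 s.
t = −τ·ln(1 − 0.97) = −0.592·ln(0.03) = 2.076 s.

2.08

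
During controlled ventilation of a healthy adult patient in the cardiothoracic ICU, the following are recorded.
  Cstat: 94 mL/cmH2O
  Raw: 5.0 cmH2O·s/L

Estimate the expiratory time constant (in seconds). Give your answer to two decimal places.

0.47

τ = R × C = 5.0 × 94 mL/cmH2O = 5.0 × 0.094 L/cmH2O = 0.47 s.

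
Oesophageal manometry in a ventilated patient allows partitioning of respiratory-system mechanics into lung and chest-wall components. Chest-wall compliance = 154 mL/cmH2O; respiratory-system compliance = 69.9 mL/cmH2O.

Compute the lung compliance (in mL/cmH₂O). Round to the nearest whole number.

1/CL = 1/Crs − 1/Ccw.
1/CL = 1/69.9 − 1/154 = 0.007813.
CL = 127.99 mL/cmH2O.

128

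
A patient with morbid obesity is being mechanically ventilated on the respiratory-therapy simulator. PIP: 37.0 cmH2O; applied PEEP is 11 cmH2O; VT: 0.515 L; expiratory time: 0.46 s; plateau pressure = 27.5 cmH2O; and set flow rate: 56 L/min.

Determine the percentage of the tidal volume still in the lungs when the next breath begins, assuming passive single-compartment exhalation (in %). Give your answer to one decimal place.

23.5

Flow: 56 L/min ÷ 60 = 0.9333 L/s.
R = (PIP − Pplat)/V̇ = (37.0 − 27.5) / 0.9333 = 9.5/0.9333 = 10.179 cmH2O·s/L.
C = Vt/(Pplat − PEEP) = 515.0 / (27.5 − 11) = 515.0/16.5 = 31.212 mL/cmH2O.
τ = R × C = 10.179 × 0.03121 L/cmH2O = 0.3177 s.
Fraction remaining at end-expiration = e^(−Te/τ) = e^(−0.46/0.3177) = 0.2351 → 23.51%.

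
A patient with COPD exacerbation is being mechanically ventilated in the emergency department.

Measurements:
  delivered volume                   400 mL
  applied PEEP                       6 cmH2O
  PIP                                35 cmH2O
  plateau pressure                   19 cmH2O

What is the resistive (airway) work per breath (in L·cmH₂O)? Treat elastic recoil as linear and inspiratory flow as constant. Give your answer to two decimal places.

With constant inspiratory flow the resistive pressure is constant at PIP − Pplat = 35 − 19 = 16.0 cmH2O, so resistive work = 16.0 × 0.400 = 6.4 L·cmH2O.

6.40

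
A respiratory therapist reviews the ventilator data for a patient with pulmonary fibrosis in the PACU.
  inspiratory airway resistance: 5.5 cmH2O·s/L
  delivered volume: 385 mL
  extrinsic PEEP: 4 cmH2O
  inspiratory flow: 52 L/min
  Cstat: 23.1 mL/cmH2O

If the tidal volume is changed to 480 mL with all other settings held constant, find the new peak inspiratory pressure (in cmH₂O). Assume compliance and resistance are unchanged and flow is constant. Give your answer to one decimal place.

Flow: 52 L/min ÷ 60 = 0.8667 L/s.
PIP = Vt/C + R·V̇ + PEEP (constant-flow equation of motion).
Only the elastic term changes: ΔPIP = ΔVt / C = (480 − 385) / 23.1 = 4.113 cmH2O.
Original PIP = 385/23.1 + 5.5×0.8667 + 4 = 25.434 cmH2O; new PIP = 25.434 + (4.113) = 29.547 cmH2O.

29.5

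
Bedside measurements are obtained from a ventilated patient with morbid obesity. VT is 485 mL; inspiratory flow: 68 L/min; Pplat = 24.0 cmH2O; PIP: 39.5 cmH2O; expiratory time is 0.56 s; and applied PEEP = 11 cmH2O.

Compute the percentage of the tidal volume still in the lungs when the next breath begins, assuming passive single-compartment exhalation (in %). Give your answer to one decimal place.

Flow: 68 L/min ÷ 60 = 1.1333 L/s.
R = (PIP − Pplat)/V̇ = (39.5 − 24.0) / 1.1333 = 15.5/1.1333 = 13.677 cmH2O·s/L.
C = Vt/(Pplat − PEEP) = 485.0 / (24.0 − 11) = 485.0/13.0 = 37.308 mL/cmH2O.
τ = R × C = 13.677 × 0.03731 L/cmH2O = 0.5103 s.
Fraction remaining at end-expiration = e^(−Te/τ) = e^(−0.56/0.5103) = 0.3337 → 33.37%.

33.4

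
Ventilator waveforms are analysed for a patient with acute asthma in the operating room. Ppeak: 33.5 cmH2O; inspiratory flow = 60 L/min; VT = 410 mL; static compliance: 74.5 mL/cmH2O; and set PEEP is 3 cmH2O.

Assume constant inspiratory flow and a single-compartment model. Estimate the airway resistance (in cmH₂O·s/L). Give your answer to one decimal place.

Flow: 60 L/min ÷ 60 = 1 L/s.
Equation of motion (constant flow): PIP = Vt/C + R·V̇ + PEEP.
R·V̇ = PIP − Vt/C − PEEP = 33.5 − 410/74.5 − 3 = 33.5 − 5.503 − 3 = 24.997 cmH2O.
R = 24.997 / 1 = 24.997 cmH2O·s/L.

25.0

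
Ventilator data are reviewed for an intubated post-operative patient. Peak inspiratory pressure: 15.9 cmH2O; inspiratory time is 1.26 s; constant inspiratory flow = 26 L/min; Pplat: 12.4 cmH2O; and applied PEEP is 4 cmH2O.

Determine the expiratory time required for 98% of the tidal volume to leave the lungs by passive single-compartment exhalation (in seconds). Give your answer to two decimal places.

2.05

Flow: 26 L/min ÷ 60 = 0.4333 L/s.
Vt = flow × Ti = 0.4333 L/s × 1.26 s × 1000 mL/L = 545.96 mL.
R = (PIP − Pplat)/V̇ = (15.9 − 12.4) / 0.4333 = 3.5/0.4333 = 8.078 cmH2O·s/L.
C = Vt/(Pplat − PEEP) = 545.96 / (12.4 − 4) = 545.96/8.4 = 64.995 mL/cmH2O.
τ = R × C = 8.078 × 0.065 L/cmH2O = 0.5251 s.
t = −τ·ln(1 − 0.98) = −0.5251·ln(0.02) = 2.054 s.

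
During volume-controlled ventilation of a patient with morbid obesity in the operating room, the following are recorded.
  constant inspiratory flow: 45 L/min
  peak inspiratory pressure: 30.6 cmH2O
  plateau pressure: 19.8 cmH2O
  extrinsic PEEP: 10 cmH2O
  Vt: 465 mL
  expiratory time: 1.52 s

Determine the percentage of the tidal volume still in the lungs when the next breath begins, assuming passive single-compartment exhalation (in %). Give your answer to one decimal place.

Flow: 45 L/min ÷ 60 = 0.75 L/s.
R = (PIP − Pplat)/V̇ = (30.6 − 19.8) / 0.75 = 10.8/0.75 = 14.4 cmH2O·s/L.
C = Vt/(Pplat − PEEP) = 465.0 / (19.8 − 10) = 465.0/9.8 = 47.449 mL/cmH2O.
τ = R × C = 14.4 × 0.04745 L/cmH2O = 0.6833 s.
Fraction remaining at end-expiration = e^(−Te/τ) = e^(−1.52/0.6833) = 0.1081 → 10.81%.

10.8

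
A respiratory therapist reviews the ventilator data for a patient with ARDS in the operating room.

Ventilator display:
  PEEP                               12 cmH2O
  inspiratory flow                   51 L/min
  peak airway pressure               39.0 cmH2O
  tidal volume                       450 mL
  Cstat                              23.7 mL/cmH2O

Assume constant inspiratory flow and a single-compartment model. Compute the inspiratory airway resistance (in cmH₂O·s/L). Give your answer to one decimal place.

9.4

Flow: 51 L/min ÷ 60 = 0.85 L/s.
Equation of motion (constant flow): PIP = Vt/C + R·V̇ + PEEP.
R·V̇ = PIP − Vt/C − PEEP = 39.0 − 450/23.7 − 12 = 39.0 − 18.987 − 12 = 8.013 cmH2O.
R = 8.013 / 0.85 = 9.427 cmH2O·s/L.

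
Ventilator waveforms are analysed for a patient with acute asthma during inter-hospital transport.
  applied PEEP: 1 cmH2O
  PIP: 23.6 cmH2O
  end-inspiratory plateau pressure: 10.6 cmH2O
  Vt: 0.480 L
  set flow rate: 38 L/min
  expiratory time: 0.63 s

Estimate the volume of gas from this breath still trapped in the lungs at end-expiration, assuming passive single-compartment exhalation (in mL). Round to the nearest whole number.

Flow: 38 L/min ÷ 60 = 0.6333 L/s.
R = (PIP − Pplat)/V̇ = (23.6 − 10.6) / 0.6333 = 13.0/0.6333 = 20.527 cmH2O·s/L.
C = Vt/(Pplat − PEEP) = 480.0 / (10.6 − 1) = 480.0/9.6 = 50.0 mL/cmH2O.
τ = R × C = 20.527 × 0.05 L/cmH2O = 1.026 s.
Fraction remaining = e^(−Te/τ) = e^(−0.63/1.026) = 0.5412.
Trapped volume = 480.0 × 0.5412 = 259.78 mL.

260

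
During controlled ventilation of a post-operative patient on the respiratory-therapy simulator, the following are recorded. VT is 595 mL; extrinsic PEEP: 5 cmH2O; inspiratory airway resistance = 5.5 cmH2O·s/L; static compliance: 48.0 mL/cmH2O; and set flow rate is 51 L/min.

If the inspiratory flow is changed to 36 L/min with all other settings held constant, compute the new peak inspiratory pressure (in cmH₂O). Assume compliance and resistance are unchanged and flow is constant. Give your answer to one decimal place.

20.7

Flow: 51 L/min ÷ 60 = 0.85 L/s.
New flow: 36 L/min ÷ 60 = 0.6 L/s.
PIP = Vt/C + R·V̇ + PEEP (constant-flow equation of motion).
Only the resistive term changes: ΔPIP = R × ΔV̇ = 5.5 × (0.6 − 0.85) = 5.5 × -0.25 = -1.375 cmH2O.
Original PIP = 595/48.0 + 5.5×0.85 + 5 = 22.071 cmH2O; new PIP = 22.071 + (-1.375) = 20.696 cmH2O.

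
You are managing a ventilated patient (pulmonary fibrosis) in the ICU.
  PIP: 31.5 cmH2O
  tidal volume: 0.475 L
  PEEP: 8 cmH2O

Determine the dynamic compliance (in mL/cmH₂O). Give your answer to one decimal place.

20.2

Dynamic compliance = Vt / (PIP − PEEP) = 475 / (31.5 − 8) = 475 / 23.5 = 20.213 mL/cmH2O.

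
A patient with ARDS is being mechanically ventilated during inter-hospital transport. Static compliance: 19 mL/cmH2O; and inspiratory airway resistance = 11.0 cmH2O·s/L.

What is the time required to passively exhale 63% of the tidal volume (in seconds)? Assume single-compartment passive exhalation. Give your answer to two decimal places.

0.21

τ = R × C = 11.0 × 19 mL/cmH2O = 11.0 × 0.019 L/cmH2O = 0.209 s.
Exhaled fraction f = 1 − e^(−t/τ) → t = −τ·ln(1 − f) = −0.209·ln(0.37) = 0.2078 s.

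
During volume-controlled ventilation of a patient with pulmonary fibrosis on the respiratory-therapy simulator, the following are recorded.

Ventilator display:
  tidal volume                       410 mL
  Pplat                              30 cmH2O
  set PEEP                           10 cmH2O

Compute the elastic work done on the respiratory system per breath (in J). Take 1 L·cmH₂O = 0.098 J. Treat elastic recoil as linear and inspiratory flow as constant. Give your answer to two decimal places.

0.40

Elastic work ≈ ½ × (Pplat − PEEP) × Vt = 0.5 × (30 − 10) × 0.410 L = 0.5 × 20.0 × 0.410 = 4.1 L·cmH2O.
× 0.098 J/(L·cmH2O) → 0.4018 J.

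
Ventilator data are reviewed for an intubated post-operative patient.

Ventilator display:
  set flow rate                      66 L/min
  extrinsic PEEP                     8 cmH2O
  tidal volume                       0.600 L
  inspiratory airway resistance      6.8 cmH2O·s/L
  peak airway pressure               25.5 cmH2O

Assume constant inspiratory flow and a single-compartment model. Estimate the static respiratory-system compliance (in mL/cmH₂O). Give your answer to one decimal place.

Flow: 66 L/min ÷ 60 = 1.1 L/s.
Equation of motion (constant flow): PIP = Vt/C + R·V̇ + PEEP.
Vt/C = PIP − R·V̇ − PEEP = 25.5 − 6.8×1.1 − 8 = 25.5 − 7.48 − 8 = 10.02 cmH2O.
C = Vt / 10.02 = 600 / 10.02 = 59.88 mL/cmH2O.

59.9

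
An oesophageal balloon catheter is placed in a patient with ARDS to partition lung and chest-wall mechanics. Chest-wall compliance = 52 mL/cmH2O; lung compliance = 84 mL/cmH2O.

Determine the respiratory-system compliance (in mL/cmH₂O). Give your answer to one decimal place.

Lung and chest wall are elastances in series: 1/Crs = 1/CL + 1/Ccw.
1/Crs = 1/84 + 1/52 = 0.03114.
Crs = 32.113 mL/cmH2O.

32.1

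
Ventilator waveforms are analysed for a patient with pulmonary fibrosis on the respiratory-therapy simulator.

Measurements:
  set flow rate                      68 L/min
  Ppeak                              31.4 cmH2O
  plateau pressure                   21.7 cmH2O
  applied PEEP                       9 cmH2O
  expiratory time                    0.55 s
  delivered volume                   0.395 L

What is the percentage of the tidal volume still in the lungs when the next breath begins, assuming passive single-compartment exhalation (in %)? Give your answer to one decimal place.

12.7

Flow: 68 L/min ÷ 60 = 1.1333 L/s.
R = (PIP − Pplat)/V̇ = (31.4 − 21.7) / 1.1333 = 9.7/1.1333 = 8.559 cmH2O·s/L.
C = Vt/(Pplat − PEEP) = 395.0 / (21.7 − 9) = 395.0/12.7 = 31.102 mL/cmH2O.
τ = R × C = 8.559 × 0.0311 L/cmH2O = 0.2662 s.
Fraction remaining at end-expiration = e^(−Te/τ) = e^(−0.55/0.2662) = 0.1267 → 12.67%.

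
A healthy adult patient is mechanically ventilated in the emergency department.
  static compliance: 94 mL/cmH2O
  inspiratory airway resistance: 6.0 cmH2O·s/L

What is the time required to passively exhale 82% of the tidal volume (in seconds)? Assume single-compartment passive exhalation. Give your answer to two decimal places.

0.97

τ = R × C = 6.0 × 94 mL/cmH2O = 6.0 × 0.094 L/cmH2O = 0.564 s.
Exhaled fraction f = 1 − e^(−t/τ) → t = −τ·ln(1 − f) = −0.564·ln(0.18) = 0.9671 s.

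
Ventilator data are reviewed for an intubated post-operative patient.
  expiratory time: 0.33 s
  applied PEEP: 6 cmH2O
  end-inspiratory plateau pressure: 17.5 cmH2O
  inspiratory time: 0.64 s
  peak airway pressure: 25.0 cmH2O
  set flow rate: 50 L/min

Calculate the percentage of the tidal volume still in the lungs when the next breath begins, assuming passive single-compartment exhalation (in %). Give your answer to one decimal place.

45.4

Flow: 50 L/min ÷ 60 = 0.8333 L/s.
Vt = flow × Ti = 0.8333 L/s × 0.64 s × 1000 mL/L = 533.31 mL.
R = (PIP − Pplat)/V̇ = (25.0 − 17.5) / 0.8333 = 7.5/0.8333 = 9.0 cmH2O·s/L.
C = Vt/(Pplat − PEEP) = 533.31 / (17.5 − 6) = 533.31/11.5 = 46.375 mL/cmH2O.
τ = R × C = 9.0 × 0.04638 L/cmH2O = 0.4174 s.
Fraction remaining at end-expiration = e^(−Te/τ) = e^(−0.33/0.4174) = 0.4536 → 45.36%.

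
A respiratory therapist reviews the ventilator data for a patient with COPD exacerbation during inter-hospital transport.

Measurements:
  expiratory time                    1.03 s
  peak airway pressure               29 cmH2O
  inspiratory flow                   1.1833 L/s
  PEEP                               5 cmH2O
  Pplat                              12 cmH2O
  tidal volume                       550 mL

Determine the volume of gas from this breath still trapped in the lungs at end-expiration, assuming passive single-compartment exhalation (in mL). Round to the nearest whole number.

221

R = (PIP − Pplat)/V̇ = (29 − 12) / 1.1833 = 17.0/1.1833 = 14.367 cmH2O·s/L.
C = Vt/(Pplat − PEEP) = 550.0 / (12 − 5) = 550.0/7.0 = 78.571 mL/cmH2O.
τ = R × C = 14.367 × 0.07857 L/cmH2O = 1.129 s.
Fraction remaining = e^(−Te/τ) = e^(−1.03/1.129) = 0.4016.
Trapped volume = 550.0 × 0.4016 = 220.88 mL.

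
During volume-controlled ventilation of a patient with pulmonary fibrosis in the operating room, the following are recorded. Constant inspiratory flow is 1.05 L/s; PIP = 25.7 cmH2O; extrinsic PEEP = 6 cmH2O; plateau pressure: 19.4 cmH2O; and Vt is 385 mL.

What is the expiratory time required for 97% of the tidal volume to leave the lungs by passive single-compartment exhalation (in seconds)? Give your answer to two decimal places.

0.60

R = (PIP − Pplat)/V̇ = (25.7 − 19.4) / 1.05 = 6.3/1.05 = 6.0 cmH2O·s/L.
C = Vt/(Pplat − PEEP) = 385.0 / (19.4 − 6) = 385.0/13.4 = 28.731 mL/cmH2O.
τ = R × C = 6.0 × 0.02873 L/cmH2O = 0.1724 s.
t = −τ·ln(1 − 0.97) = −0.1724·ln(0.03) = 0.6045 s.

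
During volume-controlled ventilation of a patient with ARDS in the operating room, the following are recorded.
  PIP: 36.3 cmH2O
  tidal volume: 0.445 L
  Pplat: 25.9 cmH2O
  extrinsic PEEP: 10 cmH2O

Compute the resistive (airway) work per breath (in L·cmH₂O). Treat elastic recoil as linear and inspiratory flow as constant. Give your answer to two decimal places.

With constant inspiratory flow the resistive pressure is constant at PIP − Pplat = 36.3 − 25.9 = 10.4 cmH2O, so resistive work = 10.4 × 0.445 = 4.628 L·cmH2O.

4.63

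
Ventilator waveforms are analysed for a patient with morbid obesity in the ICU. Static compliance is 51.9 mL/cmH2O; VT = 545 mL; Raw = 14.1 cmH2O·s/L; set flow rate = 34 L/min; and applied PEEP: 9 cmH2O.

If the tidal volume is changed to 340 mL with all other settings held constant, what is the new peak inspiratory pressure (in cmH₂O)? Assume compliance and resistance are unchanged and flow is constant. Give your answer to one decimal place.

23.5

Flow: 34 L/min ÷ 60 = 0.5667 L/s.
PIP = Vt/C + R·V̇ + PEEP (constant-flow equation of motion).
Only the elastic term changes: ΔPIP = ΔVt / C = (340 − 545) / 51.9 = -3.95 cmH2O.
Original PIP = 545/51.9 + 14.1×0.5667 + 9 = 27.491 cmH2O; new PIP = 27.491 + (-3.95) = 23.541 cmH2O.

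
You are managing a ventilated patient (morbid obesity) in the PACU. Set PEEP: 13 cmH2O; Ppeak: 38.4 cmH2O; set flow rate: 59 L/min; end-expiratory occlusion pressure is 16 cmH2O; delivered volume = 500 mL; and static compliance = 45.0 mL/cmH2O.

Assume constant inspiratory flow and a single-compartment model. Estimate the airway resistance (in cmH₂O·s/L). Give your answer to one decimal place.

11.5

Flow: 59 L/min ÷ 60 = 0.9833 L/s.
Total PEEP = 16 cmH2O (set 13 + intrinsic 3); this is the baseline alveolar pressure.
Equation of motion (constant flow): PIP = Vt/C + R·V̇ + PEEP.
R·V̇ = PIP − Vt/C − PEEP = 38.4 − 500/45.0 − 16 = 38.4 − 11.111 − 16 = 11.289 cmH2O.
R = 11.289 / 0.9833 = 11.481 cmH2O·s/L.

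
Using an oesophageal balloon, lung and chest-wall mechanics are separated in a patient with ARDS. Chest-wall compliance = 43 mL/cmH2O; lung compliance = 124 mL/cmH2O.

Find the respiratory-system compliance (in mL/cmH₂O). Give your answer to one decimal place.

31.9

Lung and chest wall are elastances in series: 1/Crs = 1/CL + 1/Ccw.
1/Crs = 1/124 + 1/43 = 0.03132.
Crs = 31.928 mL/cmH2O.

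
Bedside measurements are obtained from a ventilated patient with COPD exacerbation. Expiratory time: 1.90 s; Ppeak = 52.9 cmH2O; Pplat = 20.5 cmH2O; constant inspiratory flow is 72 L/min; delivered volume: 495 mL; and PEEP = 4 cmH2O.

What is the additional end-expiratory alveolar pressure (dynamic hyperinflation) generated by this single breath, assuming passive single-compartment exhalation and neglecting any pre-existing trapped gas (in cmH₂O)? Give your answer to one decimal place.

1.6

Flow: 72 L/min ÷ 60 = 1.2 L/s.
R = (PIP − Pplat)/V̇ = (52.9 − 20.5) / 1.2 = 32.4/1.2 = 27.0 cmH2O·s/L.
C = Vt/(Pplat − PEEP) = 495.0 / (20.5 − 4) = 495.0/16.5 = 30.0 mL/cmH2O.
τ = R × C = 27.0 × 0.03 L/cmH2O = 0.81 s.
Fraction remaining = e^(−Te/τ) = e^(−1.90/0.81) = 0.09578; trapped volume = 495.0 × 0.09578 = 47.411 mL.
Additional alveolar pressure from trapping ≈ V_trapped / C = 47.411 / 30.0 = 1.58 cmH2O.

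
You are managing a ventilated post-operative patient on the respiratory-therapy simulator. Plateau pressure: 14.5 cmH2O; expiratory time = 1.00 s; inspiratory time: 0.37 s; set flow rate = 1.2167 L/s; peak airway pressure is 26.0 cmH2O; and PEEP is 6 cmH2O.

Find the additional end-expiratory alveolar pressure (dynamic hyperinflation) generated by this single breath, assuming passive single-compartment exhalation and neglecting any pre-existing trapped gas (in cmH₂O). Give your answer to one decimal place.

Vt = flow × Ti = 1.2167 L/s × 0.37 s × 1000 mL/L = 450.18 mL.
R = (PIP − Pplat)/V̇ = (26.0 − 14.5) / 1.2167 = 11.5/1.2167 = 9.452 cmH2O·s/L.
C = Vt/(Pplat − PEEP) = 450.18 / (14.5 − 6) = 450.18/8.5 = 52.962 mL/cmH2O.
τ = R × C = 9.452 × 0.05296 L/cmH2O = 0.5006 s.
Fraction remaining = e^(−Te/τ) = e^(−1.00/0.5006) = 0.1357; trapped volume = 450.18 × 0.1357 = 61.089 mL.
Additional alveolar pressure from trapping ≈ V_trapped / C = 61.089 / 52.962 = 1.153 cmH2O.

1.2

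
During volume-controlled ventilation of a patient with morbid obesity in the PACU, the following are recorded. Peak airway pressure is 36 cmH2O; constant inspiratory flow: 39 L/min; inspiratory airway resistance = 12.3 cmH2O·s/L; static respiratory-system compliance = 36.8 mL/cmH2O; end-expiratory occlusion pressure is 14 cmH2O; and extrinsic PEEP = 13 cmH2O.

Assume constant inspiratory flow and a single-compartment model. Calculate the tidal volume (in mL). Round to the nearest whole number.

Flow: 39 L/min ÷ 60 = 0.65 L/s.
Total PEEP = 14 cmH2O (set 13 + intrinsic 1); this is the baseline alveolar pressure.
Equation of motion (constant flow): PIP = Vt/C + R·V̇ + PEEP.
Vt/C = PIP − R·V̇ − PEEP = 36 − 7.995 − 14 = 14.005 cmH2O.
Vt = C × 14.005 = 36.8 × 14.005 = 515.38 mL.

515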